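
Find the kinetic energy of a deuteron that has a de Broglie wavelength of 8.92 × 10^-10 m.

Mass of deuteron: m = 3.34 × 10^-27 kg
8.26 × 10^-23 J (or 5.16 × 10^-4 eV)

From λ = h/√(2mKE), we solve for KE:

λ² = h²/(2mKE)
KE = h²/(2mλ²)
KE = (6.626 × 10^-34 J·s)² / (2 × 3.34 × 10^-27 kg × (8.92 × 10^-10 m)²)
KE = 8.26 × 10^-23 J
KE = 5.16 × 10^-4 eV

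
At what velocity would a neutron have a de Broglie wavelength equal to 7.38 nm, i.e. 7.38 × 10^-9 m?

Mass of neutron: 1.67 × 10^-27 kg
5.38 × 10^1 m/s

From λ = h/(mv), solve for v:

v = h/(mλ)
v = (6.626 × 10^-34 J·s) / (1.67 × 10^-27 kg × 7.38 × 10^-9 m)
v = 5.38 × 10^1 m/s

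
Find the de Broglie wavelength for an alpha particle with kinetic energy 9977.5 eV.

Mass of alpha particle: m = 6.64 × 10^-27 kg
1.44 × 10^-13 m

Using λ = h/√(2mKE):

First convert KE to Joules: KE = 9977.5 eV = 1.599 × 10^-15 J

λ = h/√(2mKE)
λ = (6.626 × 10^-34 J·s) / √(2 × 6.64 × 10^-27 kg × 1.599 × 10^-15 J)
λ = 1.44 × 10^-13 m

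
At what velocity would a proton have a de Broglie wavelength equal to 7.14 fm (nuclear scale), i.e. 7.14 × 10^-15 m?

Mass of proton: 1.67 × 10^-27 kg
5.56 × 10^7 m/s

From λ = h/(mv), solve for v:

v = h/(mλ)
v = (6.626 × 10^-34 J·s) / (1.67 × 10^-27 kg × 7.14 × 10^-15 m)
v = 5.56 × 10^7 m/s

Note: This velocity is 18.5% of the speed of light, so relativistic corrections would be needed for a more accurate calculation.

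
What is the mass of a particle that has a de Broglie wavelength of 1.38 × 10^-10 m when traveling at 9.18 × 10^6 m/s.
5.23 × 10^-31 kg

From the de Broglie relation λ = h/(mv), we solve for m:

m = h/(λv)
m = (6.626 × 10^-34 J·s) / (1.38 × 10^-10 m × 9.18 × 10^6 m/s)
m = 5.23 × 10^-31 kg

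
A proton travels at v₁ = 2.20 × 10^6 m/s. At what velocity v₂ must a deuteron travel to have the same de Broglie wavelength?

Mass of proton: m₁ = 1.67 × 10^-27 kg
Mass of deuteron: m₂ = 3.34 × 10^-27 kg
v₂ = 1.10 × 10^6 m/s

For equal de Broglie wavelengths: λ₁ = λ₂

h/(m₁v₁) = h/(m₂v₂)
m₁v₁ = m₂v₂
v₂ = v₁ · (m₁/m₂)

v₂ = 2.20 × 10^6 m/s × (1.67 × 10^-27 kg / 3.34 × 10^-27 kg)
v₂ = 1.10 × 10^6 m/s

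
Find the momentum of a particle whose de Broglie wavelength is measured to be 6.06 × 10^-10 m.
1.09 × 10^-24 kg·m/s

From the de Broglie relation λ = h/p, we solve for p:

p = h/λ
p = (6.626 × 10^-34 J·s) / (6.06 × 10^-10 m)
p = 1.09 × 10^-24 kg·m/s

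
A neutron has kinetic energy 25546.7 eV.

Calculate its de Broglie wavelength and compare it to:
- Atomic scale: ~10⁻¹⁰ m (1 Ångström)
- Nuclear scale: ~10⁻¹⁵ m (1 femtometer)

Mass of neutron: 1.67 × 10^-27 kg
λ = 1.79 × 10^-13 m, which is between nuclear and atomic scales.

Using λ = h/√(2mKE):

KE = 25546.7 eV = 4.093 × 10^-15 J

λ = h/√(2mKE)
λ = (6.626 × 10^-34 J·s) / √(2 × 1.67 × 10^-27 kg × 4.093 × 10^-15 J)
λ = 1.79 × 10^-13 m

Comparison:
- Atomic scale (10⁻¹⁰ m): λ is 0.0018× this size
- Nuclear scale (10⁻¹⁵ m): λ is 1.8e+02× this size

The wavelength is between nuclear and atomic scales.

This wavelength is appropriate for probing atomic structure but too large for nuclear physics experiments.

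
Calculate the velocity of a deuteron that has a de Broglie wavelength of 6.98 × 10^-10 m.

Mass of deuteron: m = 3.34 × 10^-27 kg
2.84 × 10^2 m/s

From the de Broglie relation λ = h/(mv), we solve for v:

v = h/(mλ)
v = (6.626 × 10^-34 J·s) / (3.34 × 10^-27 kg × 6.98 × 10^-10 m)
v = 2.84 × 10^2 m/s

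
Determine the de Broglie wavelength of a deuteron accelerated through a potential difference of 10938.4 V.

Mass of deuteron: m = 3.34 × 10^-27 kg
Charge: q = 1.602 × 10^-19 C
1.94 × 10^-13 m

When a particle is accelerated through voltage V, it gains kinetic energy KE = qV.

The de Broglie wavelength is then λ = h/√(2mqV):

λ = h/√(2mqV)
λ = (6.626 × 10^-34 J·s) / √(2 × 3.34 × 10^-27 kg × 1.602 × 10^-19 C × 10938.4 V)
λ = 1.94 × 10^-13 m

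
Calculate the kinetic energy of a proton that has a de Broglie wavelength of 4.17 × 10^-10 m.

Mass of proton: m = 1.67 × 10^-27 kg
7.56 × 10^-22 J (or 4.72 × 10^-3 eV)

From λ = h/√(2mKE), we solve for KE:

λ² = h²/(2mKE)
KE = h²/(2mλ²)
KE = (6.626 × 10^-34 J·s)² / (2 × 1.67 × 10^-27 kg × (4.17 × 10^-10 m)²)
KE = 7.56 × 10^-22 J
KE = 4.72 × 10^-3 eV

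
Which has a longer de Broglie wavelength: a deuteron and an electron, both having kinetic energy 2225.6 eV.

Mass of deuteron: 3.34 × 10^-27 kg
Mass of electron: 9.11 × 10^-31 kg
The electron has the longer wavelength.

Using λ = h/√(2mKE):

For deuteron: λ₁ = h/√(2m₁KE) = 4.29 × 10^-13 m
For electron: λ₂ = h/√(2m₂KE) = 2.60 × 10^-11 m

Since λ ∝ 1/√m at constant kinetic energy, the lighter particle has the longer wavelength.

The electron has the longer de Broglie wavelength.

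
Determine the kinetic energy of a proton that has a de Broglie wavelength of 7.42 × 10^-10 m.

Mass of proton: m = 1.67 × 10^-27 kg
2.39 × 10^-22 J (or 1.49 × 10^-3 eV)

From λ = h/√(2mKE), we solve for KE:

λ² = h²/(2mKE)
KE = h²/(2mλ²)
KE = (6.626 × 10^-34 J·s)² / (2 × 1.67 × 10^-27 kg × (7.42 × 10^-10 m)²)
KE = 2.39 × 10^-22 J
KE = 1.49 × 10^-3 eV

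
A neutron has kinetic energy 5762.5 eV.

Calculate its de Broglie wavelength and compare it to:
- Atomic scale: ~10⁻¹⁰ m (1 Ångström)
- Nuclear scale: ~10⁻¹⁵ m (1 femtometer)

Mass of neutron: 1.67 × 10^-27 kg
λ = 3.77 × 10^-13 m, which is between nuclear and atomic scales.

Using λ = h/√(2mKE):

KE = 5762.5 eV = 9.233 × 10^-16 J

λ = h/√(2mKE)
λ = (6.626 × 10^-34 J·s) / √(2 × 1.67 × 10^-27 kg × 9.233 × 10^-16 J)
λ = 3.77 × 10^-13 m

Comparison:
- Atomic scale (10⁻¹⁰ m): λ is 0.0038× this size
- Nuclear scale (10⁻¹⁵ m): λ is 3.8e+02× this size

The wavelength is between nuclear and atomic scales.

This wavelength is appropriate for probing atomic structure but too large for nuclear physics experiments.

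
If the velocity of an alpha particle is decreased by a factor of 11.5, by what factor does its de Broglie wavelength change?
The wavelength increases by a factor of 11.5.

From λ = h/(mv), the wavelength is inversely proportional to velocity:

λ ∝ 1/v

If v → v/11.5, then λ → 11.5λ

When velocity is decreased by a factor of 11.5, the wavelength increases by a factor of 11.5.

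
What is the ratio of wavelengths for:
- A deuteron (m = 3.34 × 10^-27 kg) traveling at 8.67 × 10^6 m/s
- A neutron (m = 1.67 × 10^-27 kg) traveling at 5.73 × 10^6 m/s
λ₁/λ₂ = 0.330

Using λ = h/(mv):

λ₁ = h/(m₁v₁) = 2.29 × 10^-14 m
λ₂ = h/(m₂v₂) = 6.92 × 10^-14 m

Ratio λ₁/λ₂ = (m₂v₂)/(m₁v₁)
         = (1.67 × 10^-27 kg × 5.73 × 10^6 m/s) / (3.34 × 10^-27 kg × 8.67 × 10^6 m/s)
         = 0.330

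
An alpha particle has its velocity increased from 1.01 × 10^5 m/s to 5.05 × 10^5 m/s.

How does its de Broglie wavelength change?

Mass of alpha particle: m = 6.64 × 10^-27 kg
The wavelength decreases by a factor of 5.

Using λ = h/(mv):

Initial wavelength: λ₁ = h/(mv₁) = 9.88 × 10^-13 m
Final wavelength: λ₂ = h/(mv₂) = 1.98 × 10^-13 m

Since λ ∝ 1/v, when velocity increases by a factor of 5, the wavelength decreases by a factor of 5.

λ₂/λ₁ = v₁/v₂ = 1/5

The wavelength decreases by a factor of 5.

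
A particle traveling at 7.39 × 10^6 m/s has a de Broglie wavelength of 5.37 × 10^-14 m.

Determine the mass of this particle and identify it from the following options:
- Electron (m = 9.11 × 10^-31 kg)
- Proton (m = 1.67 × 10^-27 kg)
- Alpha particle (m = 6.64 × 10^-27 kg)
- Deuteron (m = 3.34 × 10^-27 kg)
The particle is a proton.

From λ = h/(mv), solve for mass:

m = h/(λv)
m = (6.626 × 10^-34 J·s) / (5.37 × 10^-14 m × 7.39 × 10^6 m/s)
m = 1.67 × 10^-27 kg

Comparing with the listed masses, this is closest to a proton.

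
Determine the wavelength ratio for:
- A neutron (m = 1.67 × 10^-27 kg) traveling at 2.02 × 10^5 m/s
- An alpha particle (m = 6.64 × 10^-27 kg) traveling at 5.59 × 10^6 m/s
λ₁/λ₂ = 110

Using λ = h/(mv):

λ₁ = h/(m₁v₁) = 1.96 × 10^-12 m
λ₂ = h/(m₂v₂) = 1.79 × 10^-14 m

Ratio λ₁/λ₂ = (m₂v₂)/(m₁v₁)
         = (6.64 × 10^-27 kg × 5.59 × 10^6 m/s) / (1.67 × 10^-27 kg × 2.02 × 10^5 m/s)
         = 110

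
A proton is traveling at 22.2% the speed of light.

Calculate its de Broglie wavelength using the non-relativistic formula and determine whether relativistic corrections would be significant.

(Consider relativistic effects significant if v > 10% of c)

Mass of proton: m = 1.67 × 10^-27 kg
Yes, relativistic corrections are needed.

Using the non-relativistic de Broglie formula λ = h/(mv):

v = 22.2% × c = 6.655 × 10^7 m/s

λ = h/(mv)
λ = (6.626 × 10^-34 J·s) / (1.67 × 10^-27 kg × 6.655 × 10^7 m/s)
λ = 5.96 × 10^-15 m

Since v = 22.2% of c > 10% of c, relativistic corrections ARE significant and the actual wavelength would differ from this non-relativistic estimate.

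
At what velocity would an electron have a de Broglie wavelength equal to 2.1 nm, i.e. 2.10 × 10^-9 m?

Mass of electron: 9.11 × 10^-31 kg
3.46 × 10^5 m/s

From λ = h/(mv), solve for v:

v = h/(mλ)
v = (6.626 × 10^-34 J·s) / (9.11 × 10^-31 kg × 2.10 × 10^-9 m)
v = 3.46 × 10^5 m/s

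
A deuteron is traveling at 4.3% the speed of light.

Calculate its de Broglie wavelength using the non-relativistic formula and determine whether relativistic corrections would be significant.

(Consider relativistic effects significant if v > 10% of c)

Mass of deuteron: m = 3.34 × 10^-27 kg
No, relativistic corrections are not needed.

Using the non-relativistic de Broglie formula λ = h/(mv):

v = 4.3% × c = 1.289 × 10^7 m/s

λ = h/(mv)
λ = (6.626 × 10^-34 J·s) / (3.34 × 10^-27 kg × 1.289 × 10^7 m/s)
λ = 1.54 × 10^-14 m

Since v = 4.3% of c < 10% of c, relativistic corrections are NOT significant and this non-relativistic result is a good approximation.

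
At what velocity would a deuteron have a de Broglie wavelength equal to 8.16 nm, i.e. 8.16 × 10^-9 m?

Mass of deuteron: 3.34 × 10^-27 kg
2.43 × 10^1 m/s

From λ = h/(mv), solve for v:

v = h/(mλ)
v = (6.626 × 10^-34 J·s) / (3.34 × 10^-27 kg × 8.16 × 10^-9 m)
v = 2.43 × 10^1 m/s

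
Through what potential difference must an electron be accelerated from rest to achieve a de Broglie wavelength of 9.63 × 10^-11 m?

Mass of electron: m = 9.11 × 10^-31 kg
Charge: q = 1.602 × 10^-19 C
162 V

From λ = h/√(2mqV), we solve for V:

λ² = h²/(2mqV)
V = h²/(2mqλ²)
V = (6.626 × 10^-34 J·s)² / (2 × 9.11 × 10^-31 kg × 1.602 × 10^-19 C × (9.63 × 10^-11 m)²)
V = 162 V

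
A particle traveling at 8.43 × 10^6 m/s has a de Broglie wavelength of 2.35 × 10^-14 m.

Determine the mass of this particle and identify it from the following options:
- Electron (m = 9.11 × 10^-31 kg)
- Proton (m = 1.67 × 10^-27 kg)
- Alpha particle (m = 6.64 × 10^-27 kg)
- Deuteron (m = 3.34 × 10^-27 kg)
The particle is a deuteron.

From λ = h/(mv), solve for mass:

m = h/(λv)
m = (6.626 × 10^-34 J·s) / (2.35 × 10^-14 m × 8.43 × 10^6 m/s)
m = 3.34 × 10^-27 kg

Comparing with the listed masses, this is closest to a deuteron.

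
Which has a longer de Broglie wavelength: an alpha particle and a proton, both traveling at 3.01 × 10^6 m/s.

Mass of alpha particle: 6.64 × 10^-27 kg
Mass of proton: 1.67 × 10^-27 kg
The proton has the longer wavelength.

Using λ = h/(mv), since both particles have the same velocity, the wavelength depends only on mass.

For alpha particle: λ₁ = h/(m₁v) = 3.32 × 10^-14 m
For proton: λ₂ = h/(m₂v) = 1.32 × 10^-13 m

Since λ ∝ 1/m at constant velocity, the lighter particle has the longer wavelength.

The proton has the longer de Broglie wavelength.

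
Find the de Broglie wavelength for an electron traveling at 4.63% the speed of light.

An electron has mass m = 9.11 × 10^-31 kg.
5.24 × 10^-11 m

Using the de Broglie relation λ = h/(mv):

v = 4.63% × c = 1.388 × 10^7 m/s

λ = h/(mv)
λ = (6.626 × 10^-34 J·s) / (9.11 × 10^-31 kg × 1.388 × 10^7 m/s)
λ = 5.24 × 10^-11 m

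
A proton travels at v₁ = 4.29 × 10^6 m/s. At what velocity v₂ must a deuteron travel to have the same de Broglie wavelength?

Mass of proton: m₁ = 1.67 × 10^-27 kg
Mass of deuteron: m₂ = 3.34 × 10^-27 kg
v₂ = 2.14 × 10^6 m/s

For equal de Broglie wavelengths: λ₁ = λ₂

h/(m₁v₁) = h/(m₂v₂)
m₁v₁ = m₂v₂
v₂ = v₁ · (m₁/m₂)

v₂ = 4.29 × 10^6 m/s × (1.67 × 10^-27 kg / 3.34 × 10^-27 kg)
v₂ = 2.14 × 10^6 m/s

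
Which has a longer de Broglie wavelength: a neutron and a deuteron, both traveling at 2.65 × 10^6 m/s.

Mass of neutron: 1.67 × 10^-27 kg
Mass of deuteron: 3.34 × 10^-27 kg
The neutron has the longer wavelength.

Using λ = h/(mv), since both particles have the same velocity, the wavelength depends only on mass.

For neutron: λ₁ = h/(m₁v) = 1.50 × 10^-13 m
For deuteron: λ₂ = h/(m₂v) = 7.49 × 10^-14 m

Since λ ∝ 1/m at constant velocity, the lighter particle has the longer wavelength.

The neutron has the longer de Broglie wavelength.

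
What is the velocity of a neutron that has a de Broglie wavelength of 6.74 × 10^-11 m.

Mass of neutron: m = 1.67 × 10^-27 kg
5.89 × 10^3 m/s

From the de Broglie relation λ = h/(mv), we solve for v:

v = h/(mλ)
v = (6.626 × 10^-34 J·s) / (1.67 × 10^-27 kg × 6.74 × 10^-11 m)
v = 5.89 × 10^3 m/s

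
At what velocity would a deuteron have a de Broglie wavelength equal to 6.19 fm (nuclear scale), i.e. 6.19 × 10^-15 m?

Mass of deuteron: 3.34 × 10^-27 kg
3.20 × 10^7 m/s

From λ = h/(mv), solve for v:

v = h/(mλ)
v = (6.626 × 10^-34 J·s) / (3.34 × 10^-27 kg × 6.19 × 10^-15 m)
v = 3.20 × 10^7 m/s

Note: This velocity is 10.7% of the speed of light, so relativistic corrections would be needed for a more accurate calculation.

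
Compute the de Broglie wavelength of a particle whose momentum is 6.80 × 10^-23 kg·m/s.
9.74 × 10^-12 m

Using the de Broglie relation λ = h/p:

λ = h/p
λ = (6.626 × 10^-34 J·s) / (6.80 × 10^-23 kg·m/s)
λ = 9.74 × 10^-12 m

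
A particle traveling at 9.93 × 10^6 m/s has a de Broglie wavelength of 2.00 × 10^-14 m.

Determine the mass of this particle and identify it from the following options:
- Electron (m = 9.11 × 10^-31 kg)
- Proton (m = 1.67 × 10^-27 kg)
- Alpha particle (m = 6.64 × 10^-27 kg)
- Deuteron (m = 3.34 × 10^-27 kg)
The particle is a deuteron.

From λ = h/(mv), solve for mass:

m = h/(λv)
m = (6.626 × 10^-34 J·s) / (2.00 × 10^-14 m × 9.93 × 10^6 m/s)
m = 3.34 × 10^-27 kg

Comparing with the listed masses, this is closest to a deuteron.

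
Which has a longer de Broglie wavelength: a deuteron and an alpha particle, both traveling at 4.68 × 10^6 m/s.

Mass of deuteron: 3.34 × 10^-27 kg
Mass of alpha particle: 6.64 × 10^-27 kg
The deuteron has the longer wavelength.

Using λ = h/(mv), since both particles have the same velocity, the wavelength depends only on mass.

For deuteron: λ₁ = h/(m₁v) = 4.24 × 10^-14 m
For alpha particle: λ₂ = h/(m₂v) = 2.13 × 10^-14 m

Since λ ∝ 1/m at constant velocity, the lighter particle has the longer wavelength.

The deuteron has the longer de Broglie wavelength.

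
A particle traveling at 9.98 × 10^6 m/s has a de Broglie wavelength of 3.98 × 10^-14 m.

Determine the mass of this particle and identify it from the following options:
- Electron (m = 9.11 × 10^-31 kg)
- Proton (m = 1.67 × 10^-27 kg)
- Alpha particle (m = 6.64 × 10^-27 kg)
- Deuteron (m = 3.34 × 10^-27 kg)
The particle is a proton.

From λ = h/(mv), solve for mass:

m = h/(λv)
m = (6.626 × 10^-34 J·s) / (3.98 × 10^-14 m × 9.98 × 10^6 m/s)
m = 1.67 × 10^-27 kg

Comparing with the listed masses, this is closest to a proton.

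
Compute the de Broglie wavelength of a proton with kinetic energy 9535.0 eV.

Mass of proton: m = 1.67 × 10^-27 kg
2.93 × 10^-13 m

Using λ = h/√(2mKE):

First convert KE to Joules: KE = 9535.0 eV = 1.528 × 10^-15 J

λ = h/√(2mKE)
λ = (6.626 × 10^-34 J·s) / √(2 × 1.67 × 10^-27 kg × 1.528 × 10^-15 J)
λ = 2.93 × 10^-13 m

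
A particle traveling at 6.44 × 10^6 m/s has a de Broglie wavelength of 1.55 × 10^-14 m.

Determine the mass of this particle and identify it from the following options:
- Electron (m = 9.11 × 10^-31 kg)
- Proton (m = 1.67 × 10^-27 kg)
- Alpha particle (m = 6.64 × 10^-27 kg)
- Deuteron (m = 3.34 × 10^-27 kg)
The particle is an alpha particle.

From λ = h/(mv), solve for mass:

m = h/(λv)
m = (6.626 × 10^-34 J·s) / (1.55 × 10^-14 m × 6.44 × 10^6 m/s)
m = 6.64 × 10^-27 kg

Comparing with the listed masses, this is closest to an alpha particle.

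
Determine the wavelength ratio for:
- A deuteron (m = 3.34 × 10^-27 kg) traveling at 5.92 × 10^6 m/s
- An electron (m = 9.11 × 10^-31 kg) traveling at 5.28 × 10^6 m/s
λ₁/λ₂ = 2.43 × 10^-4

Using λ = h/(mv):

λ₁ = h/(m₁v₁) = 3.35 × 10^-14 m
λ₂ = h/(m₂v₂) = 1.38 × 10^-10 m

Ratio λ₁/λ₂ = (m₂v₂)/(m₁v₁)
         = (9.11 × 10^-31 kg × 5.28 × 10^6 m/s) / (3.34 × 10^-27 kg × 5.92 × 10^6 m/s)
         = 2.43 × 10^-4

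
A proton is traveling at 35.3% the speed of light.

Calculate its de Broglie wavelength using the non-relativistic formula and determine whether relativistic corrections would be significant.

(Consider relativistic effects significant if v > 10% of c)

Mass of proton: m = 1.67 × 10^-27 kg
Yes, relativistic corrections are needed.

Using the non-relativistic de Broglie formula λ = h/(mv):

v = 35.3% × c = 1.058 × 10^8 m/s

λ = h/(mv)
λ = (6.626 × 10^-34 J·s) / (1.67 × 10^-27 kg × 1.058 × 10^8 m/s)
λ = 3.75 × 10^-15 m

Since v = 35.3% of c > 10% of c, relativistic corrections ARE significant and the actual wavelength would differ from this non-relativistic estimate.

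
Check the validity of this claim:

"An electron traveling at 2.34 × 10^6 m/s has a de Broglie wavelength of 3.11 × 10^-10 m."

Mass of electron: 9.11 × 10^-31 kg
True

The claim is correct.

Using λ = h/(mv):
λ = (6.626 × 10^-34 J·s) / (9.11 × 10^-31 kg × 2.34 × 10^6 m/s)
λ = 3.11 × 10^-10 m

This matches the claimed value.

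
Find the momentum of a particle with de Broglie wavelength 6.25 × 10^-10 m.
1.06 × 10^-24 kg·m/s

From the de Broglie relation λ = h/p, we solve for p:

p = h/λ
p = (6.626 × 10^-34 J·s) / (6.25 × 10^-10 m)
p = 1.06 × 10^-24 kg·m/s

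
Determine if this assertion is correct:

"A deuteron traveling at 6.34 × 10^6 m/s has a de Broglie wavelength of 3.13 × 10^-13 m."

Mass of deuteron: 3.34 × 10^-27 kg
False

The claim is incorrect.

Using λ = h/(mv):
λ = (6.626 × 10^-34 J·s) / (3.34 × 10^-27 kg × 6.34 × 10^6 m/s)
λ = 3.13 × 10^-14 m

The actual wavelength differs from the claimed 3.13 × 10^-13 m.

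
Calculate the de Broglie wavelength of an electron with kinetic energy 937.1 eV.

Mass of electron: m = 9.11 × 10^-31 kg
4.01 × 10^-11 m

Using λ = h/√(2mKE):

First convert KE to Joules: KE = 937.1 eV = 1.501 × 10^-16 J

λ = h/√(2mKE)
λ = (6.626 × 10^-34 J·s) / √(2 × 9.11 × 10^-31 kg × 1.501 × 10^-16 J)
λ = 4.01 × 10^-11 m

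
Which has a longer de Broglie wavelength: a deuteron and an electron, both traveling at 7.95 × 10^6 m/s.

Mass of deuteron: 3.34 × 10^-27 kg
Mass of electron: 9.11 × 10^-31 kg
The electron has the longer wavelength.

Using λ = h/(mv), since both particles have the same velocity, the wavelength depends only on mass.

For deuteron: λ₁ = h/(m₁v) = 2.50 × 10^-14 m
For electron: λ₂ = h/(m₂v) = 9.15 × 10^-11 m

Since λ ∝ 1/m at constant velocity, the lighter particle has the longer wavelength.

The electron has the longer de Broglie wavelength.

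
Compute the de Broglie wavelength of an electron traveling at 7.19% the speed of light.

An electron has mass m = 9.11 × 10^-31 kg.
3.37 × 10^-11 m

Using the de Broglie relation λ = h/(mv):

v = 7.19% × c = 2.156 × 10^7 m/s

λ = h/(mv)
λ = (6.626 × 10^-34 J·s) / (9.11 × 10^-31 kg × 2.156 × 10^7 m/s)
λ = 3.37 × 10^-11 m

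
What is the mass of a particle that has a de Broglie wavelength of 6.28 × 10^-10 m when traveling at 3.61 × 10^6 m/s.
2.92 × 10^-31 kg

From the de Broglie relation λ = h/(mv), we solve for m:

m = h/(λv)
m = (6.626 × 10^-34 J·s) / (6.28 × 10^-10 m × 3.61 × 10^6 m/s)
m = 2.92 × 10^-31 kg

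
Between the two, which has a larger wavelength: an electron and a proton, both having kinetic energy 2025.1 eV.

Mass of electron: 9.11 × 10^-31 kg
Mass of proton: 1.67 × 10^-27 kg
The electron has the longer wavelength.

Using λ = h/√(2mKE):

For electron: λ₁ = h/√(2m₁KE) = 2.73 × 10^-11 m
For proton: λ₂ = h/√(2m₂KE) = 6.37 × 10^-13 m

Since λ ∝ 1/√m at constant kinetic energy, the lighter particle has the longer wavelength.

The electron has the longer de Broglie wavelength.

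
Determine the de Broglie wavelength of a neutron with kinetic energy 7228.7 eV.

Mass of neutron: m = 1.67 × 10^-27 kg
3.37 × 10^-13 m

Using λ = h/√(2mKE):

First convert KE to Joules: KE = 7228.7 eV = 1.158 × 10^-15 J

λ = h/√(2mKE)
λ = (6.626 × 10^-34 J·s) / √(2 × 1.67 × 10^-27 kg × 1.158 × 10^-15 J)
λ = 3.37 × 10^-13 m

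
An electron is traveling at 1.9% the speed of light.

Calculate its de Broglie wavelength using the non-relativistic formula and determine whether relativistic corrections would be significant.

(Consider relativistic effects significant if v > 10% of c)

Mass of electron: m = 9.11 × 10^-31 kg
No, relativistic corrections are not needed.

Using the non-relativistic de Broglie formula λ = h/(mv):

v = 1.9% × c = 5.696 × 10^6 m/s

λ = h/(mv)
λ = (6.626 × 10^-34 J·s) / (9.11 × 10^-31 kg × 5.696 × 10^6 m/s)
λ = 1.28 × 10^-10 m

Since v = 1.9% of c < 10% of c, relativistic corrections are NOT significant and this non-relativistic result is a good approximation.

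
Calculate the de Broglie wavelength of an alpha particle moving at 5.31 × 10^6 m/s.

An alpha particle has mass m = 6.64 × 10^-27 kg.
1.88 × 10^-14 m

Using the de Broglie relation λ = h/(mv):

λ = h/(mv)
λ = (6.626 × 10^-34 J·s) / (6.64 × 10^-27 kg × 5.31 × 10^6 m/s)
λ = 1.88 × 10^-14 m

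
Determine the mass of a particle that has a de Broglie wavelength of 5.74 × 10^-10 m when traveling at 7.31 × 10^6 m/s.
1.58 × 10^-31 kg

From the de Broglie relation λ = h/(mv), we solve for m:

m = h/(λv)
m = (6.626 × 10^-34 J·s) / (5.74 × 10^-10 m × 7.31 × 10^6 m/s)
m = 1.58 × 10^-31 kg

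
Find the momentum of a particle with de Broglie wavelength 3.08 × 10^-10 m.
2.15 × 10^-24 kg·m/s

From the de Broglie relation λ = h/p, we solve for p:

p = h/λ
p = (6.626 × 10^-34 J·s) / (3.08 × 10^-10 m)
p = 2.15 × 10^-24 kg·m/s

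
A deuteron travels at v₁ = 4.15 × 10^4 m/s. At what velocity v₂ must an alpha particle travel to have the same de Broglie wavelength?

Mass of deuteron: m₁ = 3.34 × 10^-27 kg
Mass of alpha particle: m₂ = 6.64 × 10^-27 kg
v₂ = 2.09 × 10^4 m/s

For equal de Broglie wavelengths: λ₁ = λ₂

h/(m₁v₁) = h/(m₂v₂)
m₁v₁ = m₂v₂
v₂ = v₁ · (m₁/m₂)

v₂ = 4.15 × 10^4 m/s × (3.34 × 10^-27 kg / 6.64 × 10^-27 kg)
v₂ = 2.09 × 10^4 m/s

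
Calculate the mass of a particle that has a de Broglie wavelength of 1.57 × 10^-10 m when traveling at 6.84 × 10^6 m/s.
6.17 × 10^-31 kg

From the de Broglie relation λ = h/(mv), we solve for m:

m = h/(λv)
m = (6.626 × 10^-34 J·s) / (1.57 × 10^-10 m × 6.84 × 10^6 m/s)
m = 6.17 × 10^-31 kg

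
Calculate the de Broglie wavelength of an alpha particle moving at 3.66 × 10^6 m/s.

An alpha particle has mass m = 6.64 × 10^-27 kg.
2.73 × 10^-14 m

Using the de Broglie relation λ = h/(mv):

λ = h/(mv)
λ = (6.626 × 10^-34 J·s) / (6.64 × 10^-27 kg × 3.66 × 10^6 m/s)
λ = 2.73 × 10^-14 m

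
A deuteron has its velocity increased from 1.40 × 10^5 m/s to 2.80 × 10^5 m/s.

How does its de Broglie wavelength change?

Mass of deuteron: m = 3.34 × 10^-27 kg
The wavelength decreases by a factor of 2.

Using λ = h/(mv):

Initial wavelength: λ₁ = h/(mv₁) = 1.42 × 10^-12 m
Final wavelength: λ₂ = h/(mv₂) = 7.09 × 10^-13 m

Since λ ∝ 1/v, when velocity increases by a factor of 2, the wavelength decreases by a factor of 2.

λ₂/λ₁ = v₁/v₂ = 1/2

The wavelength decreases by a factor of 2.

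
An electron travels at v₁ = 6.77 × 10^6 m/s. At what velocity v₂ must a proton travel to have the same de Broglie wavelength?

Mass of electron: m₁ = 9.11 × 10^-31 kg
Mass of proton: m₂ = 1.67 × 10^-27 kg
v₂ = 3.69 × 10^3 m/s

For equal de Broglie wavelengths: λ₁ = λ₂

h/(m₁v₁) = h/(m₂v₂)
m₁v₁ = m₂v₂
v₂ = v₁ · (m₁/m₂)

v₂ = 6.77 × 10^6 m/s × (9.11 × 10^-31 kg / 1.67 × 10^-27 kg)
v₂ = 3.69 × 10^3 m/s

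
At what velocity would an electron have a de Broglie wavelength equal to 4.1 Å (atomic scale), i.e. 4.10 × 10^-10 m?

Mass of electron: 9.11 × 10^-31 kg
1.77 × 10^6 m/s

From λ = h/(mv), solve for v:

v = h/(mλ)
v = (6.626 × 10^-34 J·s) / (9.11 × 10^-31 kg × 4.10 × 10^-10 m)
v = 1.77 × 10^6 m/s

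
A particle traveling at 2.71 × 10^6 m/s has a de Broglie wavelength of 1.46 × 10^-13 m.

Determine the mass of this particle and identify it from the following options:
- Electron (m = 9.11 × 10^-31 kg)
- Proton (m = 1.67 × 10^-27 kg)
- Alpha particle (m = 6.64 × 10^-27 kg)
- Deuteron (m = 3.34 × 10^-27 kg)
The particle is a proton.

From λ = h/(mv), solve for mass:

m = h/(λv)
m = (6.626 × 10^-34 J·s) / (1.46 × 10^-13 m × 2.71 × 10^6 m/s)
m = 1.67 × 10^-27 kg

Comparing with the listed masses, this is closest to a proton.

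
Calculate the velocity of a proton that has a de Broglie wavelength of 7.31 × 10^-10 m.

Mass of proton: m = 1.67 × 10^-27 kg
5.43 × 10^2 m/s

From the de Broglie relation λ = h/(mv), we solve for v:

v = h/(mλ)
v = (6.626 × 10^-34 J·s) / (1.67 × 10^-27 kg × 7.31 × 10^-10 m)
v = 5.43 × 10^2 m/s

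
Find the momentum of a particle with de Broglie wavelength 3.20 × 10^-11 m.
2.07 × 10^-23 kg·m/s

From the de Broglie relation λ = h/p, we solve for p:

p = h/λ
p = (6.626 × 10^-34 J·s) / (3.20 × 10^-11 m)
p = 2.07 × 10^-23 kg·m/s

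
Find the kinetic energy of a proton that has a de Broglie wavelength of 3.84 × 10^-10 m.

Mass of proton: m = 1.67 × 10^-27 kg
8.91 × 10^-22 J (or 5.56 × 10^-3 eV)

From λ = h/√(2mKE), we solve for KE:

λ² = h²/(2mKE)
KE = h²/(2mλ²)
KE = (6.626 × 10^-34 J·s)² / (2 × 1.67 × 10^-27 kg × (3.84 × 10^-10 m)²)
KE = 8.91 × 10^-22 J
KE = 5.56 × 10^-3 eV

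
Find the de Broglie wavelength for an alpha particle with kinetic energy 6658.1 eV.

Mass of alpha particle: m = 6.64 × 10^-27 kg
1.76 × 10^-13 m

Using λ = h/√(2mKE):

First convert KE to Joules: KE = 6658.1 eV = 1.067 × 10^-15 J

λ = h/√(2mKE)
λ = (6.626 × 10^-34 J·s) / √(2 × 6.64 × 10^-27 kg × 1.067 × 10^-15 J)
λ = 1.76 × 10^-13 m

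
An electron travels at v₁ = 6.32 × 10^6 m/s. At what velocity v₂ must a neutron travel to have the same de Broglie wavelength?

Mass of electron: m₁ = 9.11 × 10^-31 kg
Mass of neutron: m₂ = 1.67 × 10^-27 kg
v₂ = 3.45 × 10^3 m/s

For equal de Broglie wavelengths: λ₁ = λ₂

h/(m₁v₁) = h/(m₂v₂)
m₁v₁ = m₂v₂
v₂ = v₁ · (m₁/m₂)

v₂ = 6.32 × 10^6 m/s × (9.11 × 10^-31 kg / 1.67 × 10^-27 kg)
v₂ = 3.45 × 10^3 m/s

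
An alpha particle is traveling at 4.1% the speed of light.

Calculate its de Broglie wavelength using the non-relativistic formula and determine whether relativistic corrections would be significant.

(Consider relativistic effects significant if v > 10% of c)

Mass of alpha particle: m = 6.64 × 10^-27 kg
No, relativistic corrections are not needed.

Using the non-relativistic de Broglie formula λ = h/(mv):

v = 4.1% × c = 1.229 × 10^7 m/s

λ = h/(mv)
λ = (6.626 × 10^-34 J·s) / (6.64 × 10^-27 kg × 1.229 × 10^7 m/s)
λ = 8.12 × 10^-15 m

Since v = 4.1% of c < 10% of c, relativistic corrections are NOT significant and this non-relativistic result is a good approximation.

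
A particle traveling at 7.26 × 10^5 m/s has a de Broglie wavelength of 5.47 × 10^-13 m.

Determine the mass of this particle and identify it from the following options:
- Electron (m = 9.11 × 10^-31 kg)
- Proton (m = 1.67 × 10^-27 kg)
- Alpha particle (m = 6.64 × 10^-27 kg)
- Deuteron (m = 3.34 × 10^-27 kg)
The particle is a proton.

From λ = h/(mv), solve for mass:

m = h/(λv)
m = (6.626 × 10^-34 J·s) / (5.47 × 10^-13 m × 7.26 × 10^5 m/s)
m = 1.67 × 10^-27 kg

Comparing with the listed masses, this is closest to a proton.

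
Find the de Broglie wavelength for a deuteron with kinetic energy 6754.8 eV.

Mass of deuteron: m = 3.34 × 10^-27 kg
2.46 × 10^-13 m

Using λ = h/√(2mKE):

First convert KE to Joules: KE = 6754.8 eV = 1.082 × 10^-15 J

λ = h/√(2mKE)
λ = (6.626 × 10^-34 J·s) / √(2 × 3.34 × 10^-27 kg × 1.082 × 10^-15 J)
λ = 2.46 × 10^-13 m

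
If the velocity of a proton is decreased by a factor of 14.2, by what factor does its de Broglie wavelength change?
The wavelength increases by a factor of 14.2.

From λ = h/(mv), the wavelength is inversely proportional to velocity:

λ ∝ 1/v

If v → v/14.2, then λ → 14.2λ

When velocity is decreased by a factor of 14.2, the wavelength increases by a factor of 14.2.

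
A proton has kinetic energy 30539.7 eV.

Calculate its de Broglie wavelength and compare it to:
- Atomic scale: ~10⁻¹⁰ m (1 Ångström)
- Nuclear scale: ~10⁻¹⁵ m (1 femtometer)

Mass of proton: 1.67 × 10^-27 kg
λ = 1.64 × 10^-13 m, which is between nuclear and atomic scales.

Using λ = h/√(2mKE):

KE = 30539.7 eV = 4.893 × 10^-15 J

λ = h/√(2mKE)
λ = (6.626 × 10^-34 J·s) / √(2 × 1.67 × 10^-27 kg × 4.893 × 10^-15 J)
λ = 1.64 × 10^-13 m

Comparison:
- Atomic scale (10⁻¹⁰ m): λ is 0.0016× this size
- Nuclear scale (10⁻¹⁵ m): λ is 1.6e+02× this size

The wavelength is between nuclear and atomic scales.

This wavelength is appropriate for probing atomic structure but too large for nuclear physics experiments.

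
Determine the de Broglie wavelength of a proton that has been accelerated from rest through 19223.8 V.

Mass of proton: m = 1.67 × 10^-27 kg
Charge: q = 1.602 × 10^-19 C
2.07 × 10^-13 m

When a particle is accelerated through voltage V, it gains kinetic energy KE = qV.

The de Broglie wavelength is then λ = h/√(2mqV):

λ = h/√(2mqV)
λ = (6.626 × 10^-34 J·s) / √(2 × 1.67 × 10^-27 kg × 1.602 × 10^-19 C × 19223.8 V)
λ = 2.07 × 10^-13 m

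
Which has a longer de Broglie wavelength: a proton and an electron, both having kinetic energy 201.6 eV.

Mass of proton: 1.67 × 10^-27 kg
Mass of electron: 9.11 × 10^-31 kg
The electron has the longer wavelength.

Using λ = h/√(2mKE):

For proton: λ₁ = h/√(2m₁KE) = 2.02 × 10^-12 m
For electron: λ₂ = h/√(2m₂KE) = 8.64 × 10^-11 m

Since λ ∝ 1/√m at constant kinetic energy, the lighter particle has the longer wavelength.

The electron has the longer de Broglie wavelength.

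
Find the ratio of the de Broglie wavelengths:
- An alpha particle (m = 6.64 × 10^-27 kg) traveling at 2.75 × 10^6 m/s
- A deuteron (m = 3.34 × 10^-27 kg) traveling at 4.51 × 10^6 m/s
λ₁/λ₂ = 0.825

Using λ = h/(mv):

λ₁ = h/(m₁v₁) = 3.63 × 10^-14 m
λ₂ = h/(m₂v₂) = 4.40 × 10^-14 m

Ratio λ₁/λ₂ = (m₂v₂)/(m₁v₁)
         = (3.34 × 10^-27 kg × 4.51 × 10^6 m/s) / (6.64 × 10^-27 kg × 2.75 × 10^6 m/s)
         = 0.825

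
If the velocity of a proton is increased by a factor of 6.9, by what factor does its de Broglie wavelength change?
The wavelength decreases by a factor of 6.9.

From λ = h/(mv), the wavelength is inversely proportional to velocity:

λ ∝ 1/v

If v → 6.9v, then λ → λ/6.9

When velocity is increased by a factor of 6.9, the wavelength decreases by a factor of 6.9.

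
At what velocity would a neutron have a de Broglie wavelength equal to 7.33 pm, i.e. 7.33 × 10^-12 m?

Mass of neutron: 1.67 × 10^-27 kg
5.41 × 10^4 m/s

From λ = h/(mv), solve for v:

v = h/(mλ)
v = (6.626 × 10^-34 J·s) / (1.67 × 10^-27 kg × 7.33 × 10^-12 m)
v = 5.41 × 10^4 m/s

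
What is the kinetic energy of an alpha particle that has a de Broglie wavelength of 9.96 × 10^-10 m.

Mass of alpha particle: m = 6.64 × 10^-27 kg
3.33 × 10^-23 J (or 2.08 × 10^-4 eV)

From λ = h/√(2mKE), we solve for KE:

λ² = h²/(2mKE)
KE = h²/(2mλ²)
KE = (6.626 × 10^-34 J·s)² / (2 × 6.64 × 10^-27 kg × (9.96 × 10^-10 m)²)
KE = 3.33 × 10^-23 J
KE = 2.08 × 10^-4 eV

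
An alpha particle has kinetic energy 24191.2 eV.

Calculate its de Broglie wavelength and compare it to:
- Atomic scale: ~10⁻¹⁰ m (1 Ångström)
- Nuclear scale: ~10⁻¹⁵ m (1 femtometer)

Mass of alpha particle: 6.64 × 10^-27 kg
λ = 9.24 × 10^-14 m, which is between nuclear and atomic scales.

Using λ = h/√(2mKE):

KE = 24191.2 eV = 3.876 × 10^-15 J

λ = h/√(2mKE)
λ = (6.626 × 10^-34 J·s) / √(2 × 6.64 × 10^-27 kg × 3.876 × 10^-15 J)
λ = 9.24 × 10^-14 m

Comparison:
- Atomic scale (10⁻¹⁰ m): λ is 0.00092× this size
- Nuclear scale (10⁻¹⁵ m): λ is 92× this size

The wavelength is between nuclear and atomic scales.

This wavelength is appropriate for probing atomic structure but too large for nuclear physics experiments.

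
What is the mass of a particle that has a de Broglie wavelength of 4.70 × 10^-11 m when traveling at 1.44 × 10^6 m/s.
9.79 × 10^-30 kg

From the de Broglie relation λ = h/(mv), we solve for m:

m = h/(λv)
m = (6.626 × 10^-34 J·s) / (4.70 × 10^-11 m × 1.44 × 10^6 m/s)
m = 9.79 × 10^-30 kg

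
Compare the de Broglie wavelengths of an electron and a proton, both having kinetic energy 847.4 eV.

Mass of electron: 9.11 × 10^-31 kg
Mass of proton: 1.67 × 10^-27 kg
The electron has the longer wavelength.

Using λ = h/√(2mKE):

For electron: λ₁ = h/√(2m₁KE) = 4.21 × 10^-11 m
For proton: λ₂ = h/√(2m₂KE) = 9.84 × 10^-13 m

Since λ ∝ 1/√m at constant kinetic energy, the lighter particle has the longer wavelength.

The electron has the longer de Broglie wavelength.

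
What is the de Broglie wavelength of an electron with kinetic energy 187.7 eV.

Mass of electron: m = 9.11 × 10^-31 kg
8.95 × 10^-11 m

Using λ = h/√(2mKE):

First convert KE to Joules: KE = 187.7 eV = 3.007 × 10^-17 J

λ = h/√(2mKE)
λ = (6.626 × 10^-34 J·s) / √(2 × 9.11 × 10^-31 kg × 3.007 × 10^-17 J)
λ = 8.95 × 10^-11 m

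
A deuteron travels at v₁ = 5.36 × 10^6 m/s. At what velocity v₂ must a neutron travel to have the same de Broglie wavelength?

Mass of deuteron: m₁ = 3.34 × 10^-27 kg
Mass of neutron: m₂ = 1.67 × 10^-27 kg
v₂ = 1.07 × 10^7 m/s

For equal de Broglie wavelengths: λ₁ = λ₂

h/(m₁v₁) = h/(m₂v₂)
m₁v₁ = m₂v₂
v₂ = v₁ · (m₁/m₂)

v₂ = 5.36 × 10^6 m/s × (3.34 × 10^-27 kg / 1.67 × 10^-27 kg)
v₂ = 1.07 × 10^7 m/s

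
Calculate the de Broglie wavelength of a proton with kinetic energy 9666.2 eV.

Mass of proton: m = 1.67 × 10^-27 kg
2.91 × 10^-13 m

Using λ = h/√(2mKE):

First convert KE to Joules: KE = 9666.2 eV = 1.549 × 10^-15 J

λ = h/√(2mKE)
λ = (6.626 × 10^-34 J·s) / √(2 × 1.67 × 10^-27 kg × 1.549 × 10^-15 J)
λ = 2.91 × 10^-13 m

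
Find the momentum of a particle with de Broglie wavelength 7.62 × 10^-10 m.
8.70 × 10^-25 kg·m/s

From the de Broglie relation λ = h/p, we solve for p:

p = h/λ
p = (6.626 × 10^-34 J·s) / (7.62 × 10^-10 m)
p = 8.70 × 10^-25 kg·m/s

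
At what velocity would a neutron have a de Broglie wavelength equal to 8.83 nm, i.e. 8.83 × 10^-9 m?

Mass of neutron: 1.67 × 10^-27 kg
4.49 × 10^1 m/s

From λ = h/(mv), solve for v:

v = h/(mλ)
v = (6.626 × 10^-34 J·s) / (1.67 × 10^-27 kg × 8.83 × 10^-9 m)
v = 4.49 × 10^1 m/s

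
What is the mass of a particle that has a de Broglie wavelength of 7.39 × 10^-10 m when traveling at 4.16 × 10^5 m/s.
2.16 × 10^-30 kg

From the de Broglie relation λ = h/(mv), we solve for m:

m = h/(λv)
m = (6.626 × 10^-34 J·s) / (7.39 × 10^-10 m × 4.16 × 10^5 m/s)
m = 2.16 × 10^-30 kg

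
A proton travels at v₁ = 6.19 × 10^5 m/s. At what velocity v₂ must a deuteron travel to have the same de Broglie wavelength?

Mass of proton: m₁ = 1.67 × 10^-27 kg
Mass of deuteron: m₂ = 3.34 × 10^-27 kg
v₂ = 3.10 × 10^5 m/s

For equal de Broglie wavelengths: λ₁ = λ₂

h/(m₁v₁) = h/(m₂v₂)
m₁v₁ = m₂v₂
v₂ = v₁ · (m₁/m₂)

v₂ = 6.19 × 10^5 m/s × (1.67 × 10^-27 kg / 3.34 × 10^-27 kg)
v₂ = 3.10 × 10^5 m/s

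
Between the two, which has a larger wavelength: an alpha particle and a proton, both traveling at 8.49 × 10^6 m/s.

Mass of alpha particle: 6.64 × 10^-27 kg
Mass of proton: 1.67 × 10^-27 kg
The proton has the longer wavelength.

Using λ = h/(mv), since both particles have the same velocity, the wavelength depends only on mass.

For alpha particle: λ₁ = h/(m₁v) = 1.18 × 10^-14 m
For proton: λ₂ = h/(m₂v) = 4.67 × 10^-14 m

Since λ ∝ 1/m at constant velocity, the lighter particle has the longer wavelength.

The proton has the longer de Broglie wavelength.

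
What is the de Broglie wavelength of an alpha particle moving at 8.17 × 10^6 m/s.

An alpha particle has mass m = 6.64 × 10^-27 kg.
1.22 × 10^-14 m

Using the de Broglie relation λ = h/(mv):

λ = h/(mv)
λ = (6.626 × 10^-34 J·s) / (6.64 × 10^-27 kg × 8.17 × 10^6 m/s)
λ = 1.22 × 10^-14 m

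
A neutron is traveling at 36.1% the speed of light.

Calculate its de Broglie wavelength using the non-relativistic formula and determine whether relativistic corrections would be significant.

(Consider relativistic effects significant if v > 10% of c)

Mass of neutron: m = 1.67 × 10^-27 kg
Yes, relativistic corrections are needed.

Using the non-relativistic de Broglie formula λ = h/(mv):

v = 36.1% × c = 1.082 × 10^8 m/s

λ = h/(mv)
λ = (6.626 × 10^-34 J·s) / (1.67 × 10^-27 kg × 1.082 × 10^8 m/s)
λ = 3.67 × 10^-15 m

Since v = 36.1% of c > 10% of c, relativistic corrections ARE significant and the actual wavelength would differ from this non-relativistic estimate.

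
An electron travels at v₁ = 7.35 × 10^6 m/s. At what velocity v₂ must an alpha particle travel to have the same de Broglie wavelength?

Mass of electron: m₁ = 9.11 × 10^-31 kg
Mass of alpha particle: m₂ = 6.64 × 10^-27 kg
v₂ = 1.01 × 10^3 m/s

For equal de Broglie wavelengths: λ₁ = λ₂

h/(m₁v₁) = h/(m₂v₂)
m₁v₁ = m₂v₂
v₂ = v₁ · (m₁/m₂)

v₂ = 7.35 × 10^6 m/s × (9.11 × 10^-31 kg / 6.64 × 10^-27 kg)
v₂ = 1.01 × 10^3 m/s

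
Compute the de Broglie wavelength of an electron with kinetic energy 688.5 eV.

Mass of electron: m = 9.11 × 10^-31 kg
4.67 × 10^-11 m

Using λ = h/√(2mKE):

First convert KE to Joules: KE = 688.5 eV = 1.103 × 10^-16 J

λ = h/√(2mKE)
λ = (6.626 × 10^-34 J·s) / √(2 × 9.11 × 10^-31 kg × 1.103 × 10^-16 J)
λ = 4.67 × 10^-11 m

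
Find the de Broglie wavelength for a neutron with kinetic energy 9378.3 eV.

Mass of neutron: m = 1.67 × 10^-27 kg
2.96 × 10^-13 m

Using λ = h/√(2mKE):

First convert KE to Joules: KE = 9378.3 eV = 1.503 × 10^-15 J

λ = h/√(2mKE)
λ = (6.626 × 10^-34 J·s) / √(2 × 1.67 × 10^-27 kg × 1.503 × 10^-15 J)
λ = 2.96 × 10^-13 m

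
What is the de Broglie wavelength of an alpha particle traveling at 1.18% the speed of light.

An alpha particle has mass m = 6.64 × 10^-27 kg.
2.82 × 10^-14 m

Using the de Broglie relation λ = h/(mv):

v = 1.18% × c = 3.538 × 10^6 m/s

λ = h/(mv)
λ = (6.626 × 10^-34 J·s) / (6.64 × 10^-27 kg × 3.538 × 10^6 m/s)
λ = 2.82 × 10^-14 m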